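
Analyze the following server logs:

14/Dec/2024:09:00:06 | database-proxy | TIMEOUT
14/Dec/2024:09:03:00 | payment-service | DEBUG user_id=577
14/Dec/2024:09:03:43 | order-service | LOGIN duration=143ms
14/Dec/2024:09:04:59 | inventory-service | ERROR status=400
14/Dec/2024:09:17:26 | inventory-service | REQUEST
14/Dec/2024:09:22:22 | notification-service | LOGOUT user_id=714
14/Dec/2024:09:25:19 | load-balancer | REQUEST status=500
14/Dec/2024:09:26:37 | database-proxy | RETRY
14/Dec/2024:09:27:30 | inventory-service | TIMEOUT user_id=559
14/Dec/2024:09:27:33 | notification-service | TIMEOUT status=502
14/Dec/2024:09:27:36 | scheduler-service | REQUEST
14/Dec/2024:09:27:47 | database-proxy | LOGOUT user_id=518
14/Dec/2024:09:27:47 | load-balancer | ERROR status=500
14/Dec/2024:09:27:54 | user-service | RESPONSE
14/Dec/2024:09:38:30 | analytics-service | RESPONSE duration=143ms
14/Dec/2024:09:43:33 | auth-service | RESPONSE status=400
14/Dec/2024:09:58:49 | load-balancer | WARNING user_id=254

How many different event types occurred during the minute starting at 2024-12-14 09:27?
5

To count unique event types:

1. Filter events in the minute starting at 2024-12-14 09:27
2. Extract event types from matching entries
3. Count unique types: 5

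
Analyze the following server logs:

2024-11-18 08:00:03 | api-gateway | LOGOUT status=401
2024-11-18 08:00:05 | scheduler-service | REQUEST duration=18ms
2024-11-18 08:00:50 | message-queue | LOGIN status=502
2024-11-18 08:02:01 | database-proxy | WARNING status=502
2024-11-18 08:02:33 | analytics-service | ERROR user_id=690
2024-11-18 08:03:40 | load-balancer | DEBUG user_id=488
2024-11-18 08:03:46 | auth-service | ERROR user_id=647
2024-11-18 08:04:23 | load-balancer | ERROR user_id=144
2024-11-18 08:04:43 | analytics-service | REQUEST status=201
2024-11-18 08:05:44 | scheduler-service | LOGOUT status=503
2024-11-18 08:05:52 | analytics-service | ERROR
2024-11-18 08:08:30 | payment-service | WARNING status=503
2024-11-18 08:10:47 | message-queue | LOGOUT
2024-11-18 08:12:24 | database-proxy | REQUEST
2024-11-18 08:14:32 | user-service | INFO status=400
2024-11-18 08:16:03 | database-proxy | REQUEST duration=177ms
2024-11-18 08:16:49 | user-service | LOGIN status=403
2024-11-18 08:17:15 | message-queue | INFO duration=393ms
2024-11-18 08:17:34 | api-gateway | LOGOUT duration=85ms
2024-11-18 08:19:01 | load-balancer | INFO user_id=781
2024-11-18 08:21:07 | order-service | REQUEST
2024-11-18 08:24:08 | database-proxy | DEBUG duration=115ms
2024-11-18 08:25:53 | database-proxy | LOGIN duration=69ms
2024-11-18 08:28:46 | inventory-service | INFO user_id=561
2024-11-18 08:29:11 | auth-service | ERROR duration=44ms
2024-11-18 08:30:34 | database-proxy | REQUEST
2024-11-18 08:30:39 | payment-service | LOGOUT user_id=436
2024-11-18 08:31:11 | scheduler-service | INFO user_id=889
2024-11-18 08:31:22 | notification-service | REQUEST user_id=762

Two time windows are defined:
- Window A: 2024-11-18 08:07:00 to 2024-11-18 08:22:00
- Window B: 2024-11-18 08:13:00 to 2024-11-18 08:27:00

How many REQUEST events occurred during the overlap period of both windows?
2

To find overlap events:

1. Window A: 2024-11-18 08:07:00 to 2024-11-18 08:22:00
2. Window B: 2024-11-18 08:13:00 to 2024-11-18 08:27:00
3. Overlap period: 2024-11-18 08:13:00 to 2024-11-18 08:22:00
4. Count REQUEST events in overlap: 2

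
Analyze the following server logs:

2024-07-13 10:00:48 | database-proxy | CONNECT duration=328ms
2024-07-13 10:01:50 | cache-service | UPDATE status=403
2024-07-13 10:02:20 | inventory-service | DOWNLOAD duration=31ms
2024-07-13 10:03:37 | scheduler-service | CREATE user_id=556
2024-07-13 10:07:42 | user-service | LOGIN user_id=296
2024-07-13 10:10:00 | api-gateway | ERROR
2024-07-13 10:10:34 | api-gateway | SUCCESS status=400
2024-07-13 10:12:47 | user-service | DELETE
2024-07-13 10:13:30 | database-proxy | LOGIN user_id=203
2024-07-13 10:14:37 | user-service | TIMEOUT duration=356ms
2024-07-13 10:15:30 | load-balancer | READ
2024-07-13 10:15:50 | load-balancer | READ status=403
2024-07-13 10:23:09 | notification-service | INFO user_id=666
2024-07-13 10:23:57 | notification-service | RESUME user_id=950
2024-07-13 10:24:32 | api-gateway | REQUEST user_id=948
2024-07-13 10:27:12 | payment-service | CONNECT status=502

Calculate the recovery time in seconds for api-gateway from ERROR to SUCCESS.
34

To calculate recovery time:

1. Find ERROR event for api-gateway: 2024-07-13 10:10:00
2. Find next SUCCESS event for api-gateway: 2024-07-13 10:10:34
3. Recovery time: 2024-07-13 10:10:34 - 2024-07-13 10:10:00 = 34 seconds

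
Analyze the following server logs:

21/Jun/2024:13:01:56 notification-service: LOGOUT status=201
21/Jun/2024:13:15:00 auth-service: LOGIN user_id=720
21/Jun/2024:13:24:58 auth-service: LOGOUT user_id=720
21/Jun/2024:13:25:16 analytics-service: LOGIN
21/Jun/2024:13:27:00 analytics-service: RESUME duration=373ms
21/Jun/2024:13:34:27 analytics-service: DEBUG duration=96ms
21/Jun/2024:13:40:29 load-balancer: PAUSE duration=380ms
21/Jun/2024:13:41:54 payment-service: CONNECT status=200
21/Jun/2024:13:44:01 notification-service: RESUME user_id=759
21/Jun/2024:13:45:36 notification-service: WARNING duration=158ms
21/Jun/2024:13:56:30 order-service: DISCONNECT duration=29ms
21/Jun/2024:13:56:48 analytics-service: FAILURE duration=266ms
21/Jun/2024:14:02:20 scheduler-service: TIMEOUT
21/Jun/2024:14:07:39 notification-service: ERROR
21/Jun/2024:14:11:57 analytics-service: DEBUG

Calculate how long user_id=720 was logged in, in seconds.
598

To calculate session duration:

1. Find LOGIN event for user_id=720: 21/Jun/2024:13:15:00
2. Find LOGOUT event for user_id=720: 21/Jun/2024:13:24:58
3. Session duration: 21/Jun/2024:13:24:58 - 21/Jun/2024:13:15:00 = 598 seconds (9 minutes)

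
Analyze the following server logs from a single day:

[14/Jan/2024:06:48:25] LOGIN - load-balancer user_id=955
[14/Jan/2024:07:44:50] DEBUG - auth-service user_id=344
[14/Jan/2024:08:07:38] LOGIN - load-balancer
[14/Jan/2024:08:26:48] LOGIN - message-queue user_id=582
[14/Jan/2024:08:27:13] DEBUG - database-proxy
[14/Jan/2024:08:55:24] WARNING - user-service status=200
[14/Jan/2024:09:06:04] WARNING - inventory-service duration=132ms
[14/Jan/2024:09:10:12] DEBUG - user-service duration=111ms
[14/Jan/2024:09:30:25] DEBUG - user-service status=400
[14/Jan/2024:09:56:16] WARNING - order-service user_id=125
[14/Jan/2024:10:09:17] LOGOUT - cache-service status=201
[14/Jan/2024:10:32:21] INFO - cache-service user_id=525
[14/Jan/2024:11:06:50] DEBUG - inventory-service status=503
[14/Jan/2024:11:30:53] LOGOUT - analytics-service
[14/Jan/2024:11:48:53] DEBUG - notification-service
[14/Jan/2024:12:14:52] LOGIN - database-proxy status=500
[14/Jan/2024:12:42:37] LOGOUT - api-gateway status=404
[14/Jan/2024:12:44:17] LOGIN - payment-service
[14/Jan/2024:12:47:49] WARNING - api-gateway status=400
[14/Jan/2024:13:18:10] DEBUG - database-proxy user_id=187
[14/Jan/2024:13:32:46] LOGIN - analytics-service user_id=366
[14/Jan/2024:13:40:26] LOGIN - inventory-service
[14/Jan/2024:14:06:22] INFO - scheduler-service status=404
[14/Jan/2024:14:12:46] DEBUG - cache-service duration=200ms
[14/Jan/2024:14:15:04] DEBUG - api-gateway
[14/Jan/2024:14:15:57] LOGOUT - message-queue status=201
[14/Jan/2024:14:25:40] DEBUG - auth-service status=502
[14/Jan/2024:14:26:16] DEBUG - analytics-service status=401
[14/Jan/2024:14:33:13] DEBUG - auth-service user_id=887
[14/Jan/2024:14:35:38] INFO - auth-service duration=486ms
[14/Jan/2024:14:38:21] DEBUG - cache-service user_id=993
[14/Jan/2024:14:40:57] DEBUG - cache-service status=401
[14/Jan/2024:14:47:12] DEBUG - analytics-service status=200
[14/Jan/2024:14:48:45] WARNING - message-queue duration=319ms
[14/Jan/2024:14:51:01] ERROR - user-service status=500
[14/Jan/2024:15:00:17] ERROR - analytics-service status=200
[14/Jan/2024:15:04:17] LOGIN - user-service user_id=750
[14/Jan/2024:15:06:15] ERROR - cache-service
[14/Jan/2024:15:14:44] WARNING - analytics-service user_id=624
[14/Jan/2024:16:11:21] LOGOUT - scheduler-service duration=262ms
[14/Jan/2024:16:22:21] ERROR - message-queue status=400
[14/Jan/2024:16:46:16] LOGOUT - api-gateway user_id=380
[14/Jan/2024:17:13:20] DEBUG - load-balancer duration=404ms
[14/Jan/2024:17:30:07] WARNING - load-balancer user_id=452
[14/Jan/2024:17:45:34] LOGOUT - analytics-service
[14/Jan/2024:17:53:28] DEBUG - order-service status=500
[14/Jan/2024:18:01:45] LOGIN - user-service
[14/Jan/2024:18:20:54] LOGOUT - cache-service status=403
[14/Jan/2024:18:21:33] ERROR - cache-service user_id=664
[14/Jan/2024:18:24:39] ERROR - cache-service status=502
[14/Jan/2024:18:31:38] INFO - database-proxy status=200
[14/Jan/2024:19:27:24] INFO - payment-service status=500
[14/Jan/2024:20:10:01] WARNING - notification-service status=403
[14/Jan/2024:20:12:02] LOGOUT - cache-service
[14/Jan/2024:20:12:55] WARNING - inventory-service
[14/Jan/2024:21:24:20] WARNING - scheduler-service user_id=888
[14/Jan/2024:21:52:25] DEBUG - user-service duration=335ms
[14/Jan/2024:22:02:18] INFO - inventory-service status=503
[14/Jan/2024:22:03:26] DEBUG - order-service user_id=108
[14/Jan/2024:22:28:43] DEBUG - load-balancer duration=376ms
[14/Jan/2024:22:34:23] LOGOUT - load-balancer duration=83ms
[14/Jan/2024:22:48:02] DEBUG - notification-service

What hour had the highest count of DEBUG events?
14

To find the peak hour:

1. Group all DEBUG events by hour
2. Count events in each hour
3. Find hour with maximum count
4. Peak hour: 14 (with 8 events)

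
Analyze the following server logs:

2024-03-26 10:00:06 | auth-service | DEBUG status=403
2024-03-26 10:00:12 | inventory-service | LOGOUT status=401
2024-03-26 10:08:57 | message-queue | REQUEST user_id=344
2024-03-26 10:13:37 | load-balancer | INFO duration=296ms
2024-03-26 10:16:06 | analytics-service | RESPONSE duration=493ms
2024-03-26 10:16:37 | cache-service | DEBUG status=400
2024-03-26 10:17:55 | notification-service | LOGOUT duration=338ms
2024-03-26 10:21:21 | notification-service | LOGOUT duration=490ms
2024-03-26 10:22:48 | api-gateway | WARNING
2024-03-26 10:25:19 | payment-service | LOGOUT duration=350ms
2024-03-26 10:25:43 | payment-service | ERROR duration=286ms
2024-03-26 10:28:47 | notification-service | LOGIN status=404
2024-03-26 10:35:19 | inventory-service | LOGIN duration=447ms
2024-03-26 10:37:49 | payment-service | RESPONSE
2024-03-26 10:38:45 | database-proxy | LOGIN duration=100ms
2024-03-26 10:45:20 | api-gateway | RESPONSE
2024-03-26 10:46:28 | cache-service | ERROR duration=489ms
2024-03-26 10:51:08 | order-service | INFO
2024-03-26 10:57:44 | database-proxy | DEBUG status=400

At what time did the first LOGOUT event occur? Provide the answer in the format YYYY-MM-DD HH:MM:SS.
2024-03-26 10:00:12

To find the first event:

1. Filter for all LOGOUT events
2. Sort by timestamp
3. Select the first one
4. Timestamp: 2024-03-26 10:00:12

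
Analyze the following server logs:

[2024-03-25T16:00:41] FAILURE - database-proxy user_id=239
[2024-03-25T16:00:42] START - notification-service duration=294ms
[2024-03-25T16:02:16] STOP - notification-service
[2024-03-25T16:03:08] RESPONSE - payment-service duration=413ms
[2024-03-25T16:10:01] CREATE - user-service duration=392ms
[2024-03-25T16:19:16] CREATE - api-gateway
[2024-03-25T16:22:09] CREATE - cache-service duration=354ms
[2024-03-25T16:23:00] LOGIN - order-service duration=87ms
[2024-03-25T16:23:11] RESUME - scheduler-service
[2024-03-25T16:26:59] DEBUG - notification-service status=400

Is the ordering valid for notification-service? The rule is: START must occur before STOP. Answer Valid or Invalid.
Valid

To validate ordering:

1. Required order: START → STOP
2. Rule: START must occur before STOP
3. Check actual order of events for notification-service
4. Result: Valid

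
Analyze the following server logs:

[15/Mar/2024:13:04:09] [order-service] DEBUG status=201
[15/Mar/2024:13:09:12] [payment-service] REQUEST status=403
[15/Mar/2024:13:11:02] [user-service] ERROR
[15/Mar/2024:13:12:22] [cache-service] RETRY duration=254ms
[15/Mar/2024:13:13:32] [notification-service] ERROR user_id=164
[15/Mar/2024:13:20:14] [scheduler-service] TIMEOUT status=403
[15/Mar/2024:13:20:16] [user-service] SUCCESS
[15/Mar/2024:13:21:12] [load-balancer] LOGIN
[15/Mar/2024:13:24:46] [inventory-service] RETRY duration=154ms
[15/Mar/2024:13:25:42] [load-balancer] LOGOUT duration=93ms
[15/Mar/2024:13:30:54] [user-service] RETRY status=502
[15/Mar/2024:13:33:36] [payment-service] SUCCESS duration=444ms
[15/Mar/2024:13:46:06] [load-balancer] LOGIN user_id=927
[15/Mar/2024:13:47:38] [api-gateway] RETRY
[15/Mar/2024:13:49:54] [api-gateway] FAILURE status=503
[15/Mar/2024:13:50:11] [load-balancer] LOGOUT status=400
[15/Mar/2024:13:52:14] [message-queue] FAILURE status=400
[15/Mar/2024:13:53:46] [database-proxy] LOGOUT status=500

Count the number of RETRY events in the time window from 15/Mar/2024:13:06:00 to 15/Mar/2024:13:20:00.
1

To count events in the time window:

1. Window boundaries: 15/Mar/2024:13:06:00 to 15/Mar/2024:13:20:00
2. Filter for RETRY events within this window
3. Count matching events: 1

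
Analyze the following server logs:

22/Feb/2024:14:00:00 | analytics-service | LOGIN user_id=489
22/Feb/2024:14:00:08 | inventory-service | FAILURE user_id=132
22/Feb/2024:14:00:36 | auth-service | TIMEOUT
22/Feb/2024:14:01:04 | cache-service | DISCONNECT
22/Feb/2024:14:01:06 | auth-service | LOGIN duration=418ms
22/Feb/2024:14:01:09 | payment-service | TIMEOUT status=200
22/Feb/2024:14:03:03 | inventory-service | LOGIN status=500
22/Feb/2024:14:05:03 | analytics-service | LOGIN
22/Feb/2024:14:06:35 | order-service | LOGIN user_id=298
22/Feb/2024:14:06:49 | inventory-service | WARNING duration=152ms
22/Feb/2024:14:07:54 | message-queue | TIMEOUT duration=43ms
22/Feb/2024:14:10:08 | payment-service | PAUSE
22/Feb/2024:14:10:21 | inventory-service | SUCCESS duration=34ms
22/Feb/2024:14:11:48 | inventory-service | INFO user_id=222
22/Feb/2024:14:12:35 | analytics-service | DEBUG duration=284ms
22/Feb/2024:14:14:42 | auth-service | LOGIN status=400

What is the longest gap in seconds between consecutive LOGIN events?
487

To find the longest gap:

1. Extract all LOGIN events in chronological order
2. Calculate time differences between consecutive events
3. Find the maximum difference
4. Longest gap: 487 seconds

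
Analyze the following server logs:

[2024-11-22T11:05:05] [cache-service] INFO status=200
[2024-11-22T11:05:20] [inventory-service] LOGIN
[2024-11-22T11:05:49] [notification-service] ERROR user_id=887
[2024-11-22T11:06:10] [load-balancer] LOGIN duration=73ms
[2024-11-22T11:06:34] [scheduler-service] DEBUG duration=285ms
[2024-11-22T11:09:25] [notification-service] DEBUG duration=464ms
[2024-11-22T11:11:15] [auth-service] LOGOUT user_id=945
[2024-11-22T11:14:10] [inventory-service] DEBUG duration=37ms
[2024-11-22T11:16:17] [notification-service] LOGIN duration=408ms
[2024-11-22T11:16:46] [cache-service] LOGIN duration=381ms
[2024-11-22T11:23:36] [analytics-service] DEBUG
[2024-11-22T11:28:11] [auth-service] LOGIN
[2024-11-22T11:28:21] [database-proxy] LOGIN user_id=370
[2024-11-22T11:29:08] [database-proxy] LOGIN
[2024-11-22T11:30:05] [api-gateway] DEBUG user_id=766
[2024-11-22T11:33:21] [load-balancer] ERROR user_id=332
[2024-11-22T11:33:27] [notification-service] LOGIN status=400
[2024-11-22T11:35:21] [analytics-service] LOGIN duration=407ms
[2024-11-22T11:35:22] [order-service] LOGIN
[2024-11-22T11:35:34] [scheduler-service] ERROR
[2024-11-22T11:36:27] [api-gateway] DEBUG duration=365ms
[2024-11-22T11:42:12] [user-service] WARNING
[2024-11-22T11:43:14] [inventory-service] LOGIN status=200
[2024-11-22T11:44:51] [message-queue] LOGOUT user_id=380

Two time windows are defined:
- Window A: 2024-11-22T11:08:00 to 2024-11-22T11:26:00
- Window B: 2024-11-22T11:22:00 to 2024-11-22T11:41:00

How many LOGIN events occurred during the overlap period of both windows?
0

To find overlap events:

1. Window A: 2024-11-22T11:08:00 to 2024-11-22T11:26:00
2. Window B: 2024-11-22T11:22:00 to 2024-11-22T11:41:00
3. Overlap period: 2024-11-22T11:22:00 to 2024-11-22T11:26:00
4. Count LOGIN events in overlap: 0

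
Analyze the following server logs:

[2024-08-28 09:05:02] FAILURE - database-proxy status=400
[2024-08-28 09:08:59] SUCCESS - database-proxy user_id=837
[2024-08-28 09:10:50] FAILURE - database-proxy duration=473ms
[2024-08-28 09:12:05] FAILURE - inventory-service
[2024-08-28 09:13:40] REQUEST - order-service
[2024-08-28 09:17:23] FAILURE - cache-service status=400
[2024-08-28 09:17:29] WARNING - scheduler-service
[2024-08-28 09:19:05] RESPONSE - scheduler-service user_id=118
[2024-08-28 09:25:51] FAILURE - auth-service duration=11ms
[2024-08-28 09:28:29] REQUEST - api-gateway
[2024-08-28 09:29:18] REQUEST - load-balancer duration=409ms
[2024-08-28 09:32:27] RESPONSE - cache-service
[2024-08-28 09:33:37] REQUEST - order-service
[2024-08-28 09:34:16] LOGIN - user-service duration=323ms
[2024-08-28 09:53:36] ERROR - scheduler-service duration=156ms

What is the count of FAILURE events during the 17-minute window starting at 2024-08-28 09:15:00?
2

To count events in the time window:

1. Window boundaries: 2024-08-28 09:15:00 to 2024-08-28 09:32:00
2. Filter for FAILURE events within this window
3. Count matching events: 2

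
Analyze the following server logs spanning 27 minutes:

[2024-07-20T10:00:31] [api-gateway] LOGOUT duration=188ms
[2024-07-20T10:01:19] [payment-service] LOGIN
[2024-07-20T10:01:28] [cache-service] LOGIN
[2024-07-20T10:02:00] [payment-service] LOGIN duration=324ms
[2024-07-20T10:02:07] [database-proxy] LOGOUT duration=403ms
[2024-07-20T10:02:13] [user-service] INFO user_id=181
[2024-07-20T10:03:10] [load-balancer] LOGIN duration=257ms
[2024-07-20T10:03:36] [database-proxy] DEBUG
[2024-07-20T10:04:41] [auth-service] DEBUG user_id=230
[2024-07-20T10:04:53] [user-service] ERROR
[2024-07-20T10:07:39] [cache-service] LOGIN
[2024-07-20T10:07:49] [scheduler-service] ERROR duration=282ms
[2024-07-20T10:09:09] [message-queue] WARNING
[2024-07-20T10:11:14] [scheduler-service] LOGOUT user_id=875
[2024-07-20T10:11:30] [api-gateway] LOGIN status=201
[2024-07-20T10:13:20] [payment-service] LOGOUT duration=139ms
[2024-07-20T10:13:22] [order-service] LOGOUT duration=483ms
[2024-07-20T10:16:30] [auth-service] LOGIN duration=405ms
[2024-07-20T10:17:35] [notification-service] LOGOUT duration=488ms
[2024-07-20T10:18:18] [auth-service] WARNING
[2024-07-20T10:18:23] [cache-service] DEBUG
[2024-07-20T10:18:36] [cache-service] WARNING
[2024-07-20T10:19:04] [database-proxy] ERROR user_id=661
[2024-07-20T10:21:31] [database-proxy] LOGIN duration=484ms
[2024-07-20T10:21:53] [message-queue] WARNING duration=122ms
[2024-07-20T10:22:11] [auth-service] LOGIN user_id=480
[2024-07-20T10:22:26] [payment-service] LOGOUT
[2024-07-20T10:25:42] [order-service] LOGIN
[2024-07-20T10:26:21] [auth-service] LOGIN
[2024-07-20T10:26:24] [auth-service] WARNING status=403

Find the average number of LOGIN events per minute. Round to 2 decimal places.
0.41

To calculate the rate:

1. Count total LOGIN events: 11
2. Total time period: 27 minutes
3. Rate = 11 / 27 = 0.41 events per minute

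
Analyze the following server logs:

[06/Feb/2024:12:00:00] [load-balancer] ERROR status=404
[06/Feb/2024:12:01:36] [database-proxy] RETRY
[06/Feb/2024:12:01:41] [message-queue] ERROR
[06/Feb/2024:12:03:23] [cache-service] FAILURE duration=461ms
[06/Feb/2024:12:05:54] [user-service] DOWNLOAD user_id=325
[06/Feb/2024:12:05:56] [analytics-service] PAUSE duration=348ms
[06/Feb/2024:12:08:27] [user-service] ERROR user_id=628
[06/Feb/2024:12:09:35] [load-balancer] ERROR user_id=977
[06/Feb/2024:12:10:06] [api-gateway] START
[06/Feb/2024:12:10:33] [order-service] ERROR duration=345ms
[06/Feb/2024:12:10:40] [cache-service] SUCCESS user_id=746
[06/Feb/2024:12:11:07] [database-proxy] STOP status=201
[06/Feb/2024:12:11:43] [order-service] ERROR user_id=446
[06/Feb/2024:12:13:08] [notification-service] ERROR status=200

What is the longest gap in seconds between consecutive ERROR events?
406

To find the longest gap:

1. Extract all ERROR events in chronological order
2. Calculate time differences between consecutive events
3. Find the maximum difference
4. Longest gap: 406 seconds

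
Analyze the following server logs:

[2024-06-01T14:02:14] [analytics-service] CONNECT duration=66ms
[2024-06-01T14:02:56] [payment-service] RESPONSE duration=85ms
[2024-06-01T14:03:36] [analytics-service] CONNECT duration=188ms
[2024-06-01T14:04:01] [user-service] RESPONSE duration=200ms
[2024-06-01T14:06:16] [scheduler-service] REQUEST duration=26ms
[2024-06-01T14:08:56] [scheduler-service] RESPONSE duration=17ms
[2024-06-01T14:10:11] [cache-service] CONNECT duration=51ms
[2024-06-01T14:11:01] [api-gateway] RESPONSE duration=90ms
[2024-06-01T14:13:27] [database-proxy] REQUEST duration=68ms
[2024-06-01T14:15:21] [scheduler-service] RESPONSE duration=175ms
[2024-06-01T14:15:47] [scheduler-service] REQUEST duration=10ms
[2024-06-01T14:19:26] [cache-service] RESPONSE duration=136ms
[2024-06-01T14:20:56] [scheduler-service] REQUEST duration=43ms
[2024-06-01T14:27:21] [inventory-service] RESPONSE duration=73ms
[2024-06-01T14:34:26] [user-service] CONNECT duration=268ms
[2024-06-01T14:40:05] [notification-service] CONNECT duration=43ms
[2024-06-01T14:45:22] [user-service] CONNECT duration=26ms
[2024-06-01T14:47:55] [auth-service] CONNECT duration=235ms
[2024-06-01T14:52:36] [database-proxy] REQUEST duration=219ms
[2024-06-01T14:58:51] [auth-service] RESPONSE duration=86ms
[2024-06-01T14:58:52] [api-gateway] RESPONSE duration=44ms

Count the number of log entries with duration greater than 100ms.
7

To count timeouts:

1. Threshold: 100ms
2. Extract duration from each log entry
3. Count entries where duration > 100
4. Timeout count: 7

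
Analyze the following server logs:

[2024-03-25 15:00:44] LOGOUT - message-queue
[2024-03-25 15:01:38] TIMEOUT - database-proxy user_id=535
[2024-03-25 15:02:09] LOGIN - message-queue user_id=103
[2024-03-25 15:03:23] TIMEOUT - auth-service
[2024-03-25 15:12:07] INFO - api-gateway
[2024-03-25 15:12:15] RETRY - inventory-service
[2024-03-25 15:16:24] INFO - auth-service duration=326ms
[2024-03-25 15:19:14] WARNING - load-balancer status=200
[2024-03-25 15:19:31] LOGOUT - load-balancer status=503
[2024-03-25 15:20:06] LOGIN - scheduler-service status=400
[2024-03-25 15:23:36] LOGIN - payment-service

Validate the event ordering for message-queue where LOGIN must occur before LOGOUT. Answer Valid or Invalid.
Invalid

To validate ordering:

1. Required order: LOGIN → LOGOUT
2. Rule: LOGIN must occur before LOGOUT
3. Check actual order of events for message-queue
4. Result: Invalid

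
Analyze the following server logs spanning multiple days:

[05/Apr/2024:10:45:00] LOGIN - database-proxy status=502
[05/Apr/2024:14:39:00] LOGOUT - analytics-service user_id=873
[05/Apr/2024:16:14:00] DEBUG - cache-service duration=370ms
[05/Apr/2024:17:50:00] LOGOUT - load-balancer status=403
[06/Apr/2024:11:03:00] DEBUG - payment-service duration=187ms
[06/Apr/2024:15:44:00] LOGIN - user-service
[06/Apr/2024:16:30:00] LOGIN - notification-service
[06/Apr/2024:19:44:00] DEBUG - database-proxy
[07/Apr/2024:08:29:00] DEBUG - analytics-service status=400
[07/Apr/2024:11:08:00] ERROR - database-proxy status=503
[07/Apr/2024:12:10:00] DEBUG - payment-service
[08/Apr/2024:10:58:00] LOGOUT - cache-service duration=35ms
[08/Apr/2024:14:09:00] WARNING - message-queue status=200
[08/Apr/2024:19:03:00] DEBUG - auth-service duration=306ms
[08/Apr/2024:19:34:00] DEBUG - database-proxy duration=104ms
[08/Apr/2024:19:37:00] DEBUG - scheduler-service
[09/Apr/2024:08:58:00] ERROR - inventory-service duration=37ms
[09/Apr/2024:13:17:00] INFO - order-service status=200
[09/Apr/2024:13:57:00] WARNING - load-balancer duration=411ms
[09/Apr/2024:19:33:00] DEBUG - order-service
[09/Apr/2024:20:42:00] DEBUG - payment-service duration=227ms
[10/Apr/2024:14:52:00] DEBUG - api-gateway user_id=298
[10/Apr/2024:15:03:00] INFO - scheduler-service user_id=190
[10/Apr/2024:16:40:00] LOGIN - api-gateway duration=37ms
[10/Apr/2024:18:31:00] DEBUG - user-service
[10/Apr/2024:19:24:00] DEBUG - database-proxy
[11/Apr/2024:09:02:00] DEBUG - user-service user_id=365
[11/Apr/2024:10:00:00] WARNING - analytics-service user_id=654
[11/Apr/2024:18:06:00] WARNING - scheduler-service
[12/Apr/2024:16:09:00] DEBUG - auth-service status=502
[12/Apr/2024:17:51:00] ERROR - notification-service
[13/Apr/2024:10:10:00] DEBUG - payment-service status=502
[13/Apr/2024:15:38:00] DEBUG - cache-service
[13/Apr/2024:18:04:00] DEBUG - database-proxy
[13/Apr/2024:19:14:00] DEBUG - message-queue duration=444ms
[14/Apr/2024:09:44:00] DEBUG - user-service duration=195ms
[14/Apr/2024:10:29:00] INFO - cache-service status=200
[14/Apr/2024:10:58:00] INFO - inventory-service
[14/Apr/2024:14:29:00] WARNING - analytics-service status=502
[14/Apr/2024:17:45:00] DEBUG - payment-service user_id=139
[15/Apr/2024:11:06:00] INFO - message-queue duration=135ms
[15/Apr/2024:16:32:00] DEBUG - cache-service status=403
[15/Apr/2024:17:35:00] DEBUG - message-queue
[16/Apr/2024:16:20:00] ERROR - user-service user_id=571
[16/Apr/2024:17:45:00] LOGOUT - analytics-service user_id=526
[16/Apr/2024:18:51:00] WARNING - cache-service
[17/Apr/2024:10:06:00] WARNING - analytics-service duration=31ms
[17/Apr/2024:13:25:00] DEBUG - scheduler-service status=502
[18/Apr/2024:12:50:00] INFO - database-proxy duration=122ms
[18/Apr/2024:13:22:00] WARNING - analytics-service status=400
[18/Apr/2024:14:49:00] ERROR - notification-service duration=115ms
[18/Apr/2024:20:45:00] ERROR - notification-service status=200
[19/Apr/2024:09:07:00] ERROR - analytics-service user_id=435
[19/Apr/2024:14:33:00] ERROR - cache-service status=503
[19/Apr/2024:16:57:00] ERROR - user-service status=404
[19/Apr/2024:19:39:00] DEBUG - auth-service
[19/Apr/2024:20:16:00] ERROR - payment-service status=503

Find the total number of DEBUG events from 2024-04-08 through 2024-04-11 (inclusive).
9

To filter by date range:

1. Date range: 2024-04-08 through 2024-04-11, both dates inclusive
2. Filter for DEBUG events whose date falls in this range
3. Count matching events: 9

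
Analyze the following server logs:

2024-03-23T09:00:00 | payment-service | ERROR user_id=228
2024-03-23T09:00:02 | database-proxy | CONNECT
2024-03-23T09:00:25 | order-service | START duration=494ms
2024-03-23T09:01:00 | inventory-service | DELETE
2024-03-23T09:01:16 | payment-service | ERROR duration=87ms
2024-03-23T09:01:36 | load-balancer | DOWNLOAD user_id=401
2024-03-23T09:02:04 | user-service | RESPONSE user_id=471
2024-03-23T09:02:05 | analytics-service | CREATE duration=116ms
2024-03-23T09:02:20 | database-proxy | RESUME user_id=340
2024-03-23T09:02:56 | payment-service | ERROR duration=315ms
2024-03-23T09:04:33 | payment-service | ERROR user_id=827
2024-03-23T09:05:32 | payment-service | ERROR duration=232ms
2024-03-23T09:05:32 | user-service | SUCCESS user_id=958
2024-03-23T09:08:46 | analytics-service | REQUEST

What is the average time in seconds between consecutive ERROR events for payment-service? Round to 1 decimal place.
83.0

To calculate average interval:

1. Find all ERROR events for payment-service in order
2. Calculate time gaps between consecutive events
3. Compute mean of gaps: 332 / 4 = 83.0 seconds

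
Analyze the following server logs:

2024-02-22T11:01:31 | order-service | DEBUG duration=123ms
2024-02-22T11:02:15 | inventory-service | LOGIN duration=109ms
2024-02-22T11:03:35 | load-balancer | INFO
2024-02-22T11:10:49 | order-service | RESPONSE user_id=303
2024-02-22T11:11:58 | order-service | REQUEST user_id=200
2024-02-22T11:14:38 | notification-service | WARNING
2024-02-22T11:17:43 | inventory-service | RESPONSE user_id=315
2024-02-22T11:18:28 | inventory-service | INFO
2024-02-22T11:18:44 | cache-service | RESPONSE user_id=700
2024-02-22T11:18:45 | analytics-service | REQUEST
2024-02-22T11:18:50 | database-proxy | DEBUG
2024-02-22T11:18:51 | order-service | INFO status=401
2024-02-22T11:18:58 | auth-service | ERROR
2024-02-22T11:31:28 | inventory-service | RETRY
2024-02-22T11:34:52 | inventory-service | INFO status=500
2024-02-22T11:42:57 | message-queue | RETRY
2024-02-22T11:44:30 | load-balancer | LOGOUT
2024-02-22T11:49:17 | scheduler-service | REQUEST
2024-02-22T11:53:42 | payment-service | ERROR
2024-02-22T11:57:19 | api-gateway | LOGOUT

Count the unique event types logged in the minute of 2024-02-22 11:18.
5

To count unique event types:

1. Filter events in the minute starting at 2024-02-22 11:18
2. Extract event types from matching entries
3. Count unique types: 5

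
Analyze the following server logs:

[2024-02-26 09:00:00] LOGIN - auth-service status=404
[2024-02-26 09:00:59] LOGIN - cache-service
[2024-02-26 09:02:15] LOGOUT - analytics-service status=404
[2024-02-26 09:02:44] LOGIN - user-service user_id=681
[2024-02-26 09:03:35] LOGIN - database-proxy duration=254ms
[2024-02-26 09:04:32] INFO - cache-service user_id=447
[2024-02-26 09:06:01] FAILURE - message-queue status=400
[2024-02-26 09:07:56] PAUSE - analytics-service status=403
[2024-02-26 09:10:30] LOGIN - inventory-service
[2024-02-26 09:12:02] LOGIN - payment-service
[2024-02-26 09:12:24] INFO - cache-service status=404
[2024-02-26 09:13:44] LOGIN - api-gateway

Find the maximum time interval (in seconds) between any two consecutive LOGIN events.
415

To find the longest gap:

1. Extract all LOGIN events in chronological order
2. Calculate time differences between consecutive events
3. Find the maximum difference
4. Longest gap: 415 seconds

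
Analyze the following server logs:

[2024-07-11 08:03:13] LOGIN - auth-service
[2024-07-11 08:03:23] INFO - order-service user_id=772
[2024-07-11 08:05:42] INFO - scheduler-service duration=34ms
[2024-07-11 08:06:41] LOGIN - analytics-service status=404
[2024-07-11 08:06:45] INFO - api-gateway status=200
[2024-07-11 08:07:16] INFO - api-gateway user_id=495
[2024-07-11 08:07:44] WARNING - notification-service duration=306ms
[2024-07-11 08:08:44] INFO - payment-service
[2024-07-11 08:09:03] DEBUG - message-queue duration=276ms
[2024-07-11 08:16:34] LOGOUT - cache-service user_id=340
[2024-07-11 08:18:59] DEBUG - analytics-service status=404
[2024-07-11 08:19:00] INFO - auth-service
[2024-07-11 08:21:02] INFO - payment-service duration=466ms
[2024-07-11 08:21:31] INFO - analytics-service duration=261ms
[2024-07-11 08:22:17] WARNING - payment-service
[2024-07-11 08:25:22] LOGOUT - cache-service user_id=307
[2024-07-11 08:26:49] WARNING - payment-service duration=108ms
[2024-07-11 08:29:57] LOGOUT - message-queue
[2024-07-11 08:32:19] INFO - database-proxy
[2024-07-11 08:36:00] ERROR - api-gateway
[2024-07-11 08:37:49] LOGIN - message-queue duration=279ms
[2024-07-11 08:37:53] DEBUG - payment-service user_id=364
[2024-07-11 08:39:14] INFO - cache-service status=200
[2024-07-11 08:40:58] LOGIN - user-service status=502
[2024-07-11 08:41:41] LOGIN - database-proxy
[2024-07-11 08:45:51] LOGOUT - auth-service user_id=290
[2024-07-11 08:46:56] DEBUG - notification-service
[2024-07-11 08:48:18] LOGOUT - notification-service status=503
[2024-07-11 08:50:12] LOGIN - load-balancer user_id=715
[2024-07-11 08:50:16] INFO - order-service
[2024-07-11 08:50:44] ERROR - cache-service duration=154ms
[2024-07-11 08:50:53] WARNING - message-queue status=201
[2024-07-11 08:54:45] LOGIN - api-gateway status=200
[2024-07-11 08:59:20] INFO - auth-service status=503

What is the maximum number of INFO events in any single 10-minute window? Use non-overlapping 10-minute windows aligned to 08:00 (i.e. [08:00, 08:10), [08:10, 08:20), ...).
5

To find the burst window:

1. Divide the log period into non-overlapping 10-minute windows starting at 08:00
2. Count INFO events in each window
3. Find the window with maximum count
4. Maximum events in a window: 5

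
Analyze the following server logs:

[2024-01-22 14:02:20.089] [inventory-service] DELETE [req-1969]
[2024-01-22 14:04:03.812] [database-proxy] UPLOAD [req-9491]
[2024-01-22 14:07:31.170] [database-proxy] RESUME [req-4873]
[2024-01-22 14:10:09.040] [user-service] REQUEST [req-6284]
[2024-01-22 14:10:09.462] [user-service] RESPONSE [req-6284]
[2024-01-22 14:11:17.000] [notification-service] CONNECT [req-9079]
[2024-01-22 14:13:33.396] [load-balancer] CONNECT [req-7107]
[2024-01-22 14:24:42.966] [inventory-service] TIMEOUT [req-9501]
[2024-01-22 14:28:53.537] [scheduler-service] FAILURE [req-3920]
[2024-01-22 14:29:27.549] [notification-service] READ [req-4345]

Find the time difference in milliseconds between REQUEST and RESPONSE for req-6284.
422

To calculate latency:

1. Find REQUEST with id req-6284: 2024-01-22 14:10:09.040
2. Find RESPONSE with id req-6284: 2024-01-22 14:10:09.462
3. Latency: 2024-01-22 14:10:09.462 - 2024-01-22 14:10:09.040 = 422ms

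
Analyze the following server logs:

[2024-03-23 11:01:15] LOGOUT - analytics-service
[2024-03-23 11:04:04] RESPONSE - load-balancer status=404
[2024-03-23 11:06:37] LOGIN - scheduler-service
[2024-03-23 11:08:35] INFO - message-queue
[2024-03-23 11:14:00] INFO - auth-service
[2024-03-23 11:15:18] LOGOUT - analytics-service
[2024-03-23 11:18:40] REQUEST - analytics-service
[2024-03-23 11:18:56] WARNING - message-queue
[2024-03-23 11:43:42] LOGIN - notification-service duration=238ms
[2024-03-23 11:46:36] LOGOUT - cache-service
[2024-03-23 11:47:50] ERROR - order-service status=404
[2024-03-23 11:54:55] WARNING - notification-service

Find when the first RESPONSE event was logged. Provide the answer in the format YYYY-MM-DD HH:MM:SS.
2024-03-23 11:04:04

To find the first event:

1. Filter for all RESPONSE events
2. Sort by timestamp
3. Select the first one
4. Timestamp: 2024-03-23 11:04:04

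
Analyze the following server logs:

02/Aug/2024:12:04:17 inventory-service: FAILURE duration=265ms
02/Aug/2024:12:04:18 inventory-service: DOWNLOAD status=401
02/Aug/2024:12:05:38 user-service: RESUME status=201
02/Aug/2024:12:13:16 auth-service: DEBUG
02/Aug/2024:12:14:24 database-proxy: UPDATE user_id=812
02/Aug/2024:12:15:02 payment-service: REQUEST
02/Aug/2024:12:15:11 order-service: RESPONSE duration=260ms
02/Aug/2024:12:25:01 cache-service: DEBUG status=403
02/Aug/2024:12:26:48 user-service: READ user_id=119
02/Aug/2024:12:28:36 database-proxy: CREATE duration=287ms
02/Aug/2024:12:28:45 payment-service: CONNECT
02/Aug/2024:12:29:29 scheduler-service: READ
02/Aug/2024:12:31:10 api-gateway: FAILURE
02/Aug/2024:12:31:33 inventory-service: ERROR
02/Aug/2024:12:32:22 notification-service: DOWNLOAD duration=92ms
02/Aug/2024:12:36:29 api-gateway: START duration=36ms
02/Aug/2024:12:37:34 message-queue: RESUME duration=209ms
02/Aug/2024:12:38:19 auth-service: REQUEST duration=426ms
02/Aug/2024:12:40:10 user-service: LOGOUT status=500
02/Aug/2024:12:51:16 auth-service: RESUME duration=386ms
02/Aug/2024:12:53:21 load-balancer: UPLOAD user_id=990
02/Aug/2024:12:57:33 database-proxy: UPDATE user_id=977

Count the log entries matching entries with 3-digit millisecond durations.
6

To find matching entries:

1. Pattern to match: entries with 3-digit millisecond durations
2. Scan each log entry for the pattern
3. Count matches: 6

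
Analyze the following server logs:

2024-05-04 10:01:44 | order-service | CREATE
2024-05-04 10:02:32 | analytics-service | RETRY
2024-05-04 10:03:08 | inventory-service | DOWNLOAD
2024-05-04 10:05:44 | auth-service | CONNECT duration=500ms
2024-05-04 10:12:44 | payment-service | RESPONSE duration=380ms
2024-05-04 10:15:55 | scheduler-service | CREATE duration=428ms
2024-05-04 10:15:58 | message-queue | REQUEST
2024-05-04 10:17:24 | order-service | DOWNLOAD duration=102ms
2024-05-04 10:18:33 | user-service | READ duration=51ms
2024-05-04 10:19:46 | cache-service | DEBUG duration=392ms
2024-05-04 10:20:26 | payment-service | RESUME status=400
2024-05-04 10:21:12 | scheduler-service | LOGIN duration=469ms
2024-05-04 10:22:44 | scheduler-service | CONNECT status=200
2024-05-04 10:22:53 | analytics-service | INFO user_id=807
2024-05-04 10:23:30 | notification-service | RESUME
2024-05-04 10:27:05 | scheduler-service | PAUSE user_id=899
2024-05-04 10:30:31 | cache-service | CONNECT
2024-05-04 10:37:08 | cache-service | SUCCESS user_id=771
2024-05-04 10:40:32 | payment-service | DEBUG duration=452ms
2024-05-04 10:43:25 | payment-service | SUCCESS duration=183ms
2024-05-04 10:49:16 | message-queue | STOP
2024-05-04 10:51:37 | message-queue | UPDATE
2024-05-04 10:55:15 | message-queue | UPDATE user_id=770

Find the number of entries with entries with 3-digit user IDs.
4

To find matching entries:

1. Pattern to match: entries with 3-digit user IDs
2. Scan each log entry for the pattern
3. Count matches: 4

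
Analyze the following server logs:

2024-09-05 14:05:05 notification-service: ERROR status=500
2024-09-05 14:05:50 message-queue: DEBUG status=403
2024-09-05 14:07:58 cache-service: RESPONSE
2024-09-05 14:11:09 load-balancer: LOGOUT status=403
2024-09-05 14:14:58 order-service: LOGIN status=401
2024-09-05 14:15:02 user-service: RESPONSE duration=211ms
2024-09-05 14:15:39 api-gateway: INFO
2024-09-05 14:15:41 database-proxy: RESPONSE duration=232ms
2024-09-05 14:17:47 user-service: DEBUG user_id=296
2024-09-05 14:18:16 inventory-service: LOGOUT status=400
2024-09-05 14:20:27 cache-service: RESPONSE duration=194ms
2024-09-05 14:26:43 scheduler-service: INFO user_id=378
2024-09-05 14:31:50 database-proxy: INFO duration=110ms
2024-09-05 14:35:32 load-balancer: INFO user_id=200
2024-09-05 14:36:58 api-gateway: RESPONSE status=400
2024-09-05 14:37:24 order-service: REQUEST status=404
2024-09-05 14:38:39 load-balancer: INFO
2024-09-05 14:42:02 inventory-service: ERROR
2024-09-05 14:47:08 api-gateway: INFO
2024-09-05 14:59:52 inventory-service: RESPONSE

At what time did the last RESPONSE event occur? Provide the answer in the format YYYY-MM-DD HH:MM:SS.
2024-09-05 14:59:52

To find the last event:

1. Filter for all RESPONSE events
2. Sort by timestamp
3. Select the last one
4. Timestamp: 2024-09-05 14:59:52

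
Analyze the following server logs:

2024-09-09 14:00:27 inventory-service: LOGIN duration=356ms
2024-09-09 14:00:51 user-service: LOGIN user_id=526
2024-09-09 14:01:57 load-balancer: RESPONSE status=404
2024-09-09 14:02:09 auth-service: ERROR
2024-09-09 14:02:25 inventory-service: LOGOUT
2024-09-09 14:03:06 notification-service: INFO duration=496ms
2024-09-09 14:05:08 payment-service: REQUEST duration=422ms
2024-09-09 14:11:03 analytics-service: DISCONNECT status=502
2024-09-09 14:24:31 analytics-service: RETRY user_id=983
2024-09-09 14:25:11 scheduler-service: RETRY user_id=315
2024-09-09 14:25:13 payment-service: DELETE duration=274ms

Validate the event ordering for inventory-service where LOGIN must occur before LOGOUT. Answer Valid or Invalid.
Valid

To validate ordering:

1. Required order: LOGIN → LOGOUT
2. Rule: LOGIN must occur before LOGOUT
3. Check actual order of events for inventory-service
4. Result: Valid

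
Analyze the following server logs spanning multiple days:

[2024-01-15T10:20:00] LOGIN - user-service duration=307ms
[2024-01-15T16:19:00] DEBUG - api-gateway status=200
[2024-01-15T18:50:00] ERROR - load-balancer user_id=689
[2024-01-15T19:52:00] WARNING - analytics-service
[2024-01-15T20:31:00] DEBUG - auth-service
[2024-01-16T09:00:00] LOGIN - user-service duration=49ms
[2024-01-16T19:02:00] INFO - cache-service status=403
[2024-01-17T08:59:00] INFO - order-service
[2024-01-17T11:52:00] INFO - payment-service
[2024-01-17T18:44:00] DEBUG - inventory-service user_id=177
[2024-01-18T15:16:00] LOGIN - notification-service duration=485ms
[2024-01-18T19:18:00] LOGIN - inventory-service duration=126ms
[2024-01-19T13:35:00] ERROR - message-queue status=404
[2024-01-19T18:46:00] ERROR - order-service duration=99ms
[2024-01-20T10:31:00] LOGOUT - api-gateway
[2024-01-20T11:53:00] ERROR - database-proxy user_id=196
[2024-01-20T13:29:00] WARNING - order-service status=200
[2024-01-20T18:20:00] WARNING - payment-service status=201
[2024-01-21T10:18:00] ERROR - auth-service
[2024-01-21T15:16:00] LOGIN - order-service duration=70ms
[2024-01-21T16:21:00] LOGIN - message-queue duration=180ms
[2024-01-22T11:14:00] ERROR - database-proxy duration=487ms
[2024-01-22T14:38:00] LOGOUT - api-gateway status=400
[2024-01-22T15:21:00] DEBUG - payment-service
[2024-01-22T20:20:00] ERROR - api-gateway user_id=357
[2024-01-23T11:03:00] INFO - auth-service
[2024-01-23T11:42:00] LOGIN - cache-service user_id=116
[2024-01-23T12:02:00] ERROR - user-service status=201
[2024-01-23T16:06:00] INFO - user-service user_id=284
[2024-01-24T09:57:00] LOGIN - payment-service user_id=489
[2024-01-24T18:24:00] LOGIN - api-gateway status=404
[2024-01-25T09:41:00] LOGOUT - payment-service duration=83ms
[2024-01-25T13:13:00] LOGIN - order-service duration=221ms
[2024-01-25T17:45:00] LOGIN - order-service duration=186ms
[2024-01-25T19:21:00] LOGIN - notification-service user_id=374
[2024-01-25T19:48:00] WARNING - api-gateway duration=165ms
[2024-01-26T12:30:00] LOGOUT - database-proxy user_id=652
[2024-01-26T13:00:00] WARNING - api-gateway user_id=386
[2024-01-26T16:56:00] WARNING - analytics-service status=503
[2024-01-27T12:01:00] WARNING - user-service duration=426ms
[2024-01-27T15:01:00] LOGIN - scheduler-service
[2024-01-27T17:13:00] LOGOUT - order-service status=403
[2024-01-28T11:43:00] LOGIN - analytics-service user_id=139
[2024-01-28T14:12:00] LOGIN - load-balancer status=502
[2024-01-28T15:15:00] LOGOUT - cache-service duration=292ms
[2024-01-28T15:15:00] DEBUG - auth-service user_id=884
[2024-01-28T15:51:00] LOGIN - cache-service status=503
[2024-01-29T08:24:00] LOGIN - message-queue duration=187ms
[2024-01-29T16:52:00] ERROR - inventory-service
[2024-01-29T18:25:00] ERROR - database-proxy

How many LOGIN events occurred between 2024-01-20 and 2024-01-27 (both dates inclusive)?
9

To filter by date range:

1. Date range: 2024-01-20 through 2024-01-27, both dates inclusive
2. Filter for LOGIN events whose date falls in this range
3. Count matching events: 9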